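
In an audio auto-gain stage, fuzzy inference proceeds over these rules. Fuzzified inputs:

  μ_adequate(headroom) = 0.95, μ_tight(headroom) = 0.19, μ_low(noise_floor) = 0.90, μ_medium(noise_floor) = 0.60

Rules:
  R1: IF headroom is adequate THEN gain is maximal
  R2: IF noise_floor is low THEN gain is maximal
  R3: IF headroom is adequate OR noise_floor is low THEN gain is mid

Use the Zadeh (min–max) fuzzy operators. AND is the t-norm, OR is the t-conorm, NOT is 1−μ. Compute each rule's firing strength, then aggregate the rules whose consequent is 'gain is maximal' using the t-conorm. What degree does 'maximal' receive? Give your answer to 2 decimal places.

0.95

R1: adequate=0.95 → w = 0.95
R2: low=0.90 → w = 0.90
R3: adequate=0.95, low=0.90; OR[max(a, b)] → w = 0.95
Rules with consequent 'maximal': {R1, R2} → strengths 0.95, 0.90
Aggregate via t-conorm [max(a, b)]: 0.95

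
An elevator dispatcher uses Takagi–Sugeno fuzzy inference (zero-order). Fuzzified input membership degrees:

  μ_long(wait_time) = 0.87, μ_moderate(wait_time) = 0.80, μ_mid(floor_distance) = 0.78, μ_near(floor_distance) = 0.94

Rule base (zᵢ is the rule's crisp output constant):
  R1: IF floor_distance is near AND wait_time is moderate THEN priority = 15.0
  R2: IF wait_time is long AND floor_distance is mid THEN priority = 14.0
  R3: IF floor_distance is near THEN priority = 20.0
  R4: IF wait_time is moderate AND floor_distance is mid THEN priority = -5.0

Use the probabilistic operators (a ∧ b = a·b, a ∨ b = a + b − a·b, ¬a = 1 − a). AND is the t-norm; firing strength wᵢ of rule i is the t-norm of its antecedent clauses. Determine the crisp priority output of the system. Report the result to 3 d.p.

R1 (z=15.0): near=0.94, moderate=0.80; AND[a·b] → w = 0.7520
R2 (z=14.0): long=0.87, mid=0.78; AND[a·b] → w = 0.6786
R3 (z=20.0): near=0.94 → w = 0.9400
R4 (z=-5.0): moderate=0.80, mid=0.78; AND[a·b] → w = 0.6240
Weighted average = (0.7520·15.0 + 0.6786·14.0 + 0.9400·20.0 + 0.6240·-5.0) / (0.7520 + 0.6786 + 0.9400 + 0.6240)
  = 36.4604 / 2.9946 = 12.175

12.175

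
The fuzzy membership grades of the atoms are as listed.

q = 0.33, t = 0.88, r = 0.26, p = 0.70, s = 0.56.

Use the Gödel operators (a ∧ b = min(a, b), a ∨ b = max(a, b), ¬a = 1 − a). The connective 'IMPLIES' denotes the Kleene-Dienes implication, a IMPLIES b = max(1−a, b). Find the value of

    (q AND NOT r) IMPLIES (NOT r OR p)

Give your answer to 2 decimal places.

NOT r = 1 − 0.26 = 0.74
q AND NOT r = min(a, b) on (0.33, 0.74) = 0.33
NOT r = 1 − 0.26 = 0.74
NOT r OR p = max(a, b) on (0.74, 0.70) = 0.74
(q AND NOT r) IMPLIES (NOT r OR p)  [Kleene-Dienes: max(1−a, b)] with a=0.33, b=0.74 → 0.74

0.74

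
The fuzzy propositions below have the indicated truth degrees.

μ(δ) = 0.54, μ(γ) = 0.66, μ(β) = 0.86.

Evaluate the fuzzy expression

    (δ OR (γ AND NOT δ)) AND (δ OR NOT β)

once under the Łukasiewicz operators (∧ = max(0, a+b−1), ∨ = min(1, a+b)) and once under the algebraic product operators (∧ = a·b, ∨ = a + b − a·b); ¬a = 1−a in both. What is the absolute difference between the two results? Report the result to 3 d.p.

Under Łukasiewicz:
  NOT δ = 1 − 0.54 = 0.46
  γ AND NOT δ = max(0, a+b−1) on (0.66, 0.46) = 0.12
  δ OR (γ AND NOT δ) = min(1, a+b) on (0.54, 0.12) = 0.66
  NOT β = 1 − 0.86 = 0.14
  δ OR NOT β = min(1, a+b) on (0.54, 0.14) = 0.68
  (δ OR (γ AND NOT δ)) AND (δ OR NOT β) = max(0, a+b−1) on (0.66, 0.68) = 0.34
  → value = 0.3400
Under algebraic product:
  NOT δ = 1 − 0.5400 = 0.4600
  γ AND NOT δ = a·b on (0.6600, 0.4600) = 0.3036
  δ OR (γ AND NOT δ) = a + b − a·b on (0.5400, 0.3036) = 0.6797
  NOT β = 1 − 0.8600 = 0.1400
  δ OR NOT β = a + b − a·b on (0.5400, 0.1400) = 0.6044
  (δ OR (γ AND NOT δ)) AND (δ OR NOT β) = a·b on (0.6797, 0.6044) = 0.4108
  → value = 0.4108
|0.3400 − 0.4108| = 0.071

0.071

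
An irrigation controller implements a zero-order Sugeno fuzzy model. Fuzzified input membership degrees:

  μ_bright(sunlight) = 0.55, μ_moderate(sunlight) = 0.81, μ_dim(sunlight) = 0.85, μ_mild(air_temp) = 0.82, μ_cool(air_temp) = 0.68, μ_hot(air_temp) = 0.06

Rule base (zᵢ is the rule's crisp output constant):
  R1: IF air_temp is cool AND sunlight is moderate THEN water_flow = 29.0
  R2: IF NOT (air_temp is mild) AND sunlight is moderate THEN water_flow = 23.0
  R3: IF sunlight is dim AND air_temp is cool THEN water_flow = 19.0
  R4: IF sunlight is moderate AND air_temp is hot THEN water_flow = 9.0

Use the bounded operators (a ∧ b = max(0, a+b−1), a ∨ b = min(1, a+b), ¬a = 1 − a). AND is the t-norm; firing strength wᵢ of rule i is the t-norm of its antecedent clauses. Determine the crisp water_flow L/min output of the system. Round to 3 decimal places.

R1 (z=29.0): cool=0.68, moderate=0.81; AND[max(0, a+b−1)] → w = 0.49
R2 (z=23.0): ¬mild=1−0.82=0.18, moderate=0.81; AND[max(0, a+b−1)] → w = 0.00
R3 (z=19.0): dim=0.85, cool=0.68; AND[max(0, a+b−1)] → w = 0.53
R4 (z=9.0): moderate=0.81, hot=0.06; AND[max(0, a+b−1)] → w = 0.00
Weighted average = (0.49·29.0 + 0.00·23.0 + 0.53·19.0 + 0.00·9.0) / (0.49 + 0.00 + 0.53 + 0.00)
  = 24.2800 / 1.0200 = 23.804

23.804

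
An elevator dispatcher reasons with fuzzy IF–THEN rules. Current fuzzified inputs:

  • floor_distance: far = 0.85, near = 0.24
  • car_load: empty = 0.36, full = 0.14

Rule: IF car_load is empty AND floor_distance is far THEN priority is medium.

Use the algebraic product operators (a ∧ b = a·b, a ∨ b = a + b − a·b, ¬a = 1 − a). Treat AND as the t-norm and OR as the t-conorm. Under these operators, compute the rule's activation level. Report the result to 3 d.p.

0.306

firing strength: empty=0.36, far=0.85; AND[a·b] → w = 0.3060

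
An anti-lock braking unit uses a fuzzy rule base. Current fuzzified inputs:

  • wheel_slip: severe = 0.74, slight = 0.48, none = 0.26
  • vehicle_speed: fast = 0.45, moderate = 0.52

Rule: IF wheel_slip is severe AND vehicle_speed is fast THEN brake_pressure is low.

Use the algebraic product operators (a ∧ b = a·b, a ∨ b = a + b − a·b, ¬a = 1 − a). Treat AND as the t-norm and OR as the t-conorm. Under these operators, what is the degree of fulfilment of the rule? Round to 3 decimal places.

firing strength: severe=0.74, fast=0.45; AND[a·b] → w = 0.3330

0.333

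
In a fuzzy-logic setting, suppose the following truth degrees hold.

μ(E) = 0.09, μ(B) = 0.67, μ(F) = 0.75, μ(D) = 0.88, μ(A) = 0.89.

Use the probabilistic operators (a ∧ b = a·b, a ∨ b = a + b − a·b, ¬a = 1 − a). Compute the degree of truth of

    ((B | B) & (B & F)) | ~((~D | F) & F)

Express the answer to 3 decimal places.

0.677

B | B = a + b − a·b on (0.6700, 0.6700) = 0.8911
B & F = a·b on (0.6700, 0.7500) = 0.5025
(B | B) & (B & F) = a·b on (0.8911, 0.5025) = 0.4478
~D = 1 − 0.8800 = 0.1200
~D | F = a + b − a·b on (0.1200, 0.7500) = 0.7800
(~D | F) & F = a·b on (0.7800, 0.7500) = 0.5850
~((~D | F) & F) = 1 − 0.5850 = 0.4150
((B | B) & (B & F)) | ~((~D | F) & F) = a + b − a·b on (0.4478, 0.4150) = 0.6769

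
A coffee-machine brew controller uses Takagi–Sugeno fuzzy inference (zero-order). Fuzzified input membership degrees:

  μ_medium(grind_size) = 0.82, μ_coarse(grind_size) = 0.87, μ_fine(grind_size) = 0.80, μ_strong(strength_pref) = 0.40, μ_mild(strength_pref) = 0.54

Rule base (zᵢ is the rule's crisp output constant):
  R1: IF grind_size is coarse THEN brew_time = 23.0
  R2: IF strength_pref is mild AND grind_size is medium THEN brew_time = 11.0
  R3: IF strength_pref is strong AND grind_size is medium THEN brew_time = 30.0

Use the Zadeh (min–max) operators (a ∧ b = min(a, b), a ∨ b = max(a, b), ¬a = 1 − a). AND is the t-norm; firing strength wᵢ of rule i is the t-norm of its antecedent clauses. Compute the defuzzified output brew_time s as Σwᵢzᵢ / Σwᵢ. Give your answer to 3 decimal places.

R1 (z=23.0): coarse=0.87 → w = 0.87
R2 (z=11.0): mild=0.54, medium=0.82; AND[min(a, b)] → w = 0.54
R3 (z=30.0): strong=0.40, medium=0.82; AND[min(a, b)] → w = 0.40
Weighted average = (0.87·23.0 + 0.54·11.0 + 0.40·30.0) / (0.87 + 0.54 + 0.40)
  = 37.9500 / 1.8100 = 20.967

20.967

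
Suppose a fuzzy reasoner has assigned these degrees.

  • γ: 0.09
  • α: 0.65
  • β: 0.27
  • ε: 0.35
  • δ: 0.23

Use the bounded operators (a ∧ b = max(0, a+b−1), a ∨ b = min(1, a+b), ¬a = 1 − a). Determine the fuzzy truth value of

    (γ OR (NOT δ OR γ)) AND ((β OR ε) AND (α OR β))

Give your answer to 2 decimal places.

NOT δ = 1 − 0.23 = 0.77
NOT δ OR γ = min(1, a+b) on (0.77, 0.09) = 0.86
γ OR (NOT δ OR γ) = min(1, a+b) on (0.09, 0.86) = 0.95
β OR ε = min(1, a+b) on (0.27, 0.35) = 0.62
α OR β = min(1, a+b) on (0.65, 0.27) = 0.92
(β OR ε) AND (α OR β) = max(0, a+b−1) on (0.62, 0.92) = 0.54
(γ OR (NOT δ OR γ)) AND ((β OR ε) AND (α OR β)) = max(0, a+b−1) on (0.95, 0.54) = 0.49

0.49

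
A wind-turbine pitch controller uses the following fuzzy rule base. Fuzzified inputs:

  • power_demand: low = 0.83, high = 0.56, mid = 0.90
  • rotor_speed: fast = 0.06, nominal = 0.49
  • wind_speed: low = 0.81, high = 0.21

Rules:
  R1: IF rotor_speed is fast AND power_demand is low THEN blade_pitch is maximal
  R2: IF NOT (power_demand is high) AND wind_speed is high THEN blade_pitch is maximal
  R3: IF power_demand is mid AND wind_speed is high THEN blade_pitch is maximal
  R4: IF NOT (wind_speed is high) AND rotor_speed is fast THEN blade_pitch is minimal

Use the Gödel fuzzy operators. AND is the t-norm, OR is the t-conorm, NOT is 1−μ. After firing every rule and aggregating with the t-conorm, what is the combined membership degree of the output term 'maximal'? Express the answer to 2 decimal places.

R1: fast=0.06, low=0.83; AND[min(a, b)] → w = 0.06
R2: ¬high=1−0.56=0.44, high=0.21; AND[min(a, b)] → w = 0.21
R3: mid=0.90, high=0.21; AND[min(a, b)] → w = 0.21
R4: ¬high=1−0.21=0.79, fast=0.06; AND[min(a, b)] → w = 0.06
Rules with consequent 'maximal': {R1, R2, R3} → strengths 0.06, 0.21, 0.21
Aggregate via t-conorm [max(a, b)]: 0.21

0.21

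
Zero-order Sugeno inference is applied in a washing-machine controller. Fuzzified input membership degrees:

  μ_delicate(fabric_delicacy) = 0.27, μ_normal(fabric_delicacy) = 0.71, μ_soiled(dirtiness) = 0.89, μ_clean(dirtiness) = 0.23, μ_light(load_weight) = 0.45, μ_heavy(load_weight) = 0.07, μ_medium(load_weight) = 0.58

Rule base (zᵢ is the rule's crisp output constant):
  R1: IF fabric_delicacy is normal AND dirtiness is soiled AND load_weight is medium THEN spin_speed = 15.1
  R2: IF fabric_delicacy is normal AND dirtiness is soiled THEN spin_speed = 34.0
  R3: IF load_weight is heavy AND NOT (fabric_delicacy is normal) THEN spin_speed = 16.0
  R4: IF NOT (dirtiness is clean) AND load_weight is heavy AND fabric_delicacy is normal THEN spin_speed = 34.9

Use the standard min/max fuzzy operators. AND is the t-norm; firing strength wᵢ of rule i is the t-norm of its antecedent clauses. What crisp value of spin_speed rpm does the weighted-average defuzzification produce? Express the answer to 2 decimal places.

25.50

R1 (z=15.1): normal=0.71, soiled=0.89, medium=0.58; AND[min(a, b)] → w = 0.58
R2 (z=34.0): normal=0.71, soiled=0.89; AND[min(a, b)] → w = 0.71
R3 (z=16.0): heavy=0.07, ¬normal=1−0.71=0.29; AND[min(a, b)] → w = 0.07
R4 (z=34.9): ¬clean=1−0.23=0.77, heavy=0.07, normal=0.71; AND[min(a, b)] → w = 0.07
Weighted average = (0.58·15.1 + 0.71·34.0 + 0.07·16.0 + 0.07·34.9) / (0.58 + 0.71 + 0.07 + 0.07)
  = 36.4610 / 1.4300 = 25.50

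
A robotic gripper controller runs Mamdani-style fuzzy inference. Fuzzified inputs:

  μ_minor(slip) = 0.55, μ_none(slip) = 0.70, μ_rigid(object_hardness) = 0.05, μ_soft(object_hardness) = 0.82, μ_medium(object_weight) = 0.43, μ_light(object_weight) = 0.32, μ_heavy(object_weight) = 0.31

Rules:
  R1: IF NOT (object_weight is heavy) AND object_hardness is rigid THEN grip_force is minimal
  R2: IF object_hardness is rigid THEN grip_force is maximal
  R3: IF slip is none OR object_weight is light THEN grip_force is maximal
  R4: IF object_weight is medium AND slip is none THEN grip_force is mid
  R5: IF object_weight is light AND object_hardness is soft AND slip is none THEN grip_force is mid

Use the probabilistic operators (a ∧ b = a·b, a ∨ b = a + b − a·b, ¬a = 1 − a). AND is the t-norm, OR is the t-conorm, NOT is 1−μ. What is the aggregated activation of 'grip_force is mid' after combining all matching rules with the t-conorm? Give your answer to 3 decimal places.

R1: ¬heavy=1−0.31=0.69, rigid=0.05; AND[a·b] → w = 0.0345
R2: rigid=0.05 → w = 0.0500
R3: none=0.70, light=0.32; OR[a + b − a·b] → w = 0.7960
R4: medium=0.43, none=0.70; AND[a·b] → w = 0.3010
R5: light=0.32, soft=0.82, none=0.70; AND[a·b] → w = 0.1837
Rules with consequent 'mid': {R4, R5} → strengths 0.3010, 0.1837
Aggregate via t-conorm [a + b − a·b]: 0.4294

0.429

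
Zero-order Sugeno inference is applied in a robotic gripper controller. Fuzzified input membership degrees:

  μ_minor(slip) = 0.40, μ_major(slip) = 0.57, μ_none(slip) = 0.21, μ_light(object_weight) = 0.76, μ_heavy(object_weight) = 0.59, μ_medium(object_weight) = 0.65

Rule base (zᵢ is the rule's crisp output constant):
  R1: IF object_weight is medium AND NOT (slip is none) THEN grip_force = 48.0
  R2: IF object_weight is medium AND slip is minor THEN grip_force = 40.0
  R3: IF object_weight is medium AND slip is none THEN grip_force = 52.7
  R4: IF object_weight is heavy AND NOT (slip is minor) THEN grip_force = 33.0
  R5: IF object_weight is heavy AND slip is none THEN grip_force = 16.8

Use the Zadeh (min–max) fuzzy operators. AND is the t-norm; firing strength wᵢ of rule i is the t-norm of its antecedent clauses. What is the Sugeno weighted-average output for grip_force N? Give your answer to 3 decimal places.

39.449

R1 (z=48.0): medium=0.65, ¬none=1−0.21=0.79; AND[min(a, b)] → w = 0.65
R2 (z=40.0): medium=0.65, minor=0.40; AND[min(a, b)] → w = 0.40
R3 (z=52.7): medium=0.65, none=0.21; AND[min(a, b)] → w = 0.21
R4 (z=33.0): heavy=0.59, ¬minor=1−0.40=0.60; AND[min(a, b)] → w = 0.59
R5 (z=16.8): heavy=0.59, none=0.21; AND[min(a, b)] → w = 0.21
Weighted average = (0.65·48.0 + 0.40·40.0 + 0.21·52.7 + 0.59·33.0 + 0.21·16.8) / (0.65 + 0.40 + 0.21 + 0.59 + 0.21)
  = 81.2650 / 2.0600 = 39.449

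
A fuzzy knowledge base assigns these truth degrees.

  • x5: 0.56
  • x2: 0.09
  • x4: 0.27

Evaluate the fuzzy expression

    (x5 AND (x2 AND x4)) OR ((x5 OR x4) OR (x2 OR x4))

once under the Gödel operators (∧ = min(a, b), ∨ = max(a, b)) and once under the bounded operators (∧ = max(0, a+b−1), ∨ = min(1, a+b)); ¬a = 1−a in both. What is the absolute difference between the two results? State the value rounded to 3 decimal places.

0.440

Under Gödel:
  x2 AND x4 = min(a, b) on (0.09, 0.27) = 0.09
  x5 AND (x2 AND x4) = min(a, b) on (0.56, 0.09) = 0.09
  x5 OR x4 = max(a, b) on (0.56, 0.27) = 0.56
  x2 OR x4 = max(a, b) on (0.09, 0.27) = 0.27
  (x5 OR x4) OR (x2 OR x4) = max(a, b) on (0.56, 0.27) = 0.56
  (x5 AND (x2 AND x4)) OR ((x5 OR x4) OR (x2 OR x4)) = max(a, b) on (0.09, 0.56) = 0.56
  → value = 0.5600
Under bounded:
  x2 AND x4 = max(0, a+b−1) on (0.09, 0.27) = 0.00
  x5 AND (x2 AND x4) = max(0, a+b−1) on (0.56, 0.00) = 0.00
  x5 OR x4 = min(1, a+b) on (0.56, 0.27) = 0.83
  x2 OR x4 = min(1, a+b) on (0.09, 0.27) = 0.36
  (x5 OR x4) OR (x2 OR x4) = min(1, a+b) on (0.83, 0.36) = 1.00
  (x5 AND (x2 AND x4)) OR ((x5 OR x4) OR (x2 OR x4)) = min(1, a+b) on (0.00, 1.00) = 1.00
  → value = 1.0000
|0.5600 − 1.0000| = 0.440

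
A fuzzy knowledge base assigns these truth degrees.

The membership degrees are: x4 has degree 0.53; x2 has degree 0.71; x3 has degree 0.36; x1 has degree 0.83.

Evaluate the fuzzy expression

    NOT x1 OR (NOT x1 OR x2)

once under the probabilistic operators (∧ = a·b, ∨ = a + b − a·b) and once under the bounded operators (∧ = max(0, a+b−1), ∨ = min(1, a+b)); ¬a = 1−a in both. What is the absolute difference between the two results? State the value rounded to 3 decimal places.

0.200

Under probabilistic:
  NOT x1 = 1 − 0.8300 = 0.1700
  NOT x1 = 1 − 0.8300 = 0.1700
  NOT x1 OR x2 = a + b − a·b on (0.1700, 0.7100) = 0.7593
  NOT x1 OR (NOT x1 OR x2) = a + b − a·b on (0.1700, 0.7593) = 0.8002
  → value = 0.8002
Under bounded:
  NOT x1 = 1 − 0.83 = 0.17
  NOT x1 = 1 − 0.83 = 0.17
  NOT x1 OR x2 = min(1, a+b) on (0.17, 0.71) = 0.88
  NOT x1 OR (NOT x1 OR x2) = min(1, a+b) on (0.17, 0.88) = 1.00
  → value = 1.0000
|0.8002 − 1.0000| = 0.200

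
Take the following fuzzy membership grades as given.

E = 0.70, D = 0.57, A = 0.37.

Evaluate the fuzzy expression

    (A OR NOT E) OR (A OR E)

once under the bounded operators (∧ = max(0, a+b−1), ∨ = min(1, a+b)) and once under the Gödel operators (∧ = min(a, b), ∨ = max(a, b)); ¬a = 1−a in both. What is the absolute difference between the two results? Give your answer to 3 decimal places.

Under bounded:
  NOT E = 1 − 0.70 = 0.30
  A OR NOT E = min(1, a+b) on (0.37, 0.30) = 0.67
  A OR E = min(1, a+b) on (0.37, 0.70) = 1.00
  (A OR NOT E) OR (A OR E) = min(1, a+b) on (0.67, 1.00) = 1.00
  → value = 1.0000
Under Gödel:
  NOT E = 1 − 0.70 = 0.30
  A OR NOT E = max(a, b) on (0.37, 0.30) = 0.37
  A OR E = max(a, b) on (0.37, 0.70) = 0.70
  (A OR NOT E) OR (A OR E) = max(a, b) on (0.37, 0.70) = 0.70
  → value = 0.7000
|1.0000 − 0.7000| = 0.300

0.300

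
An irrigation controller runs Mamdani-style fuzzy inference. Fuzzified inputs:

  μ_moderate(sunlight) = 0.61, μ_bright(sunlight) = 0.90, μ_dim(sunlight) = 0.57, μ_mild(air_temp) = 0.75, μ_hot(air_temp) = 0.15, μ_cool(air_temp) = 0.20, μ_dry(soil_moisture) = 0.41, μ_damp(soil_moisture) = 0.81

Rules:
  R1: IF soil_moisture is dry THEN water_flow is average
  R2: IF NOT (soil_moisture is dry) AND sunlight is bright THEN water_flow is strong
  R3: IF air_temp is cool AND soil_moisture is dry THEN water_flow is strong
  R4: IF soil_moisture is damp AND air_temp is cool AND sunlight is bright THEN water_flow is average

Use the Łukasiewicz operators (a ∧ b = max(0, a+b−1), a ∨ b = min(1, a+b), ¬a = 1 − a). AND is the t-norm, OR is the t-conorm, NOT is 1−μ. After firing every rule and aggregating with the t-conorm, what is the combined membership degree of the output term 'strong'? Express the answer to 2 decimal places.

R1: dry=0.41 → w = 0.41
R2: ¬dry=1−0.41=0.59, bright=0.90; AND[max(0, a+b−1)] → w = 0.49
R3: cool=0.20, dry=0.41; AND[max(0, a+b−1)] → w = 0.00
R4: damp=0.81, cool=0.20, bright=0.90; AND[max(0, a+b−1)] → w = 0.00
Rules with consequent 'strong': {R2, R3} → strengths 0.49, 0.00
Aggregate via t-conorm [min(1, a+b)]: 0.49

0.49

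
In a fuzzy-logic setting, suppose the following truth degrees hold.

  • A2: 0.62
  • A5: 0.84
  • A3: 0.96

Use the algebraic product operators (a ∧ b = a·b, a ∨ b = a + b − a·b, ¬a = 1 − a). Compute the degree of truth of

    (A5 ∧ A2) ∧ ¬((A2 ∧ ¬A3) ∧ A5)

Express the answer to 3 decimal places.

0.510

A5 ∧ A2 = a·b on (0.8400, 0.6200) = 0.5208
¬A3 = 1 − 0.9600 = 0.0400
A2 ∧ ¬A3 = a·b on (0.6200, 0.0400) = 0.0248
(A2 ∧ ¬A3) ∧ A5 = a·b on (0.0248, 0.8400) = 0.0208
¬((A2 ∧ ¬A3) ∧ A5) = 1 − 0.0208 = 0.9792
(A5 ∧ A2) ∧ ¬((A2 ∧ ¬A3) ∧ A5) = a·b on (0.5208, 0.9792) = 0.5100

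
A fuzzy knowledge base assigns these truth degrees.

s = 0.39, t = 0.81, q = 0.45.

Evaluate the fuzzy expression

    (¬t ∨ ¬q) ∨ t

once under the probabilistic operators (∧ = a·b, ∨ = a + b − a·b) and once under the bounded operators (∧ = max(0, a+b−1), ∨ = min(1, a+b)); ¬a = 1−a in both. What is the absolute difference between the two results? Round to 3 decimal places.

Under probabilistic:
  ¬t = 1 − 0.8100 = 0.1900
  ¬q = 1 − 0.4500 = 0.5500
  ¬t ∨ ¬q = a + b − a·b on (0.1900, 0.5500) = 0.6355
  (¬t ∨ ¬q) ∨ t = a + b − a·b on (0.6355, 0.8100) = 0.9307
  → value = 0.9307
Under bounded:
  ¬t = 1 − 0.81 = 0.19
  ¬q = 1 − 0.45 = 0.55
  ¬t ∨ ¬q = min(1, a+b) on (0.19, 0.55) = 0.74
  (¬t ∨ ¬q) ∨ t = min(1, a+b) on (0.74, 0.81) = 1.00
  → value = 1.0000
|0.9307 − 1.0000| = 0.069

0.069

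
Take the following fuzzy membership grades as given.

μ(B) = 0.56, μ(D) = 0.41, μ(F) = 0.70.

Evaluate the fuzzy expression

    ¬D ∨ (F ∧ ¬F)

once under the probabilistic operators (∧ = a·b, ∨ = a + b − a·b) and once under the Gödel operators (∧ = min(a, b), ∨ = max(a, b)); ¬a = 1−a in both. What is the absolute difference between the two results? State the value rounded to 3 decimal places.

Under probabilistic:
  ¬D = 1 − 0.4100 = 0.5900
  ¬F = 1 − 0.7000 = 0.3000
  F ∧ ¬F = a·b on (0.7000, 0.3000) = 0.2100
  ¬D ∨ (F ∧ ¬F) = a + b − a·b on (0.5900, 0.2100) = 0.6761
  → value = 0.6761
Under Gödel:
  ¬D = 1 − 0.41 = 0.59
  ¬F = 1 − 0.70 = 0.30
  F ∧ ¬F = min(a, b) on (0.70, 0.30) = 0.30
  ¬D ∨ (F ∧ ¬F) = max(a, b) on (0.59, 0.30) = 0.59
  → value = 0.5900
|0.6761 − 0.5900| = 0.086

0.086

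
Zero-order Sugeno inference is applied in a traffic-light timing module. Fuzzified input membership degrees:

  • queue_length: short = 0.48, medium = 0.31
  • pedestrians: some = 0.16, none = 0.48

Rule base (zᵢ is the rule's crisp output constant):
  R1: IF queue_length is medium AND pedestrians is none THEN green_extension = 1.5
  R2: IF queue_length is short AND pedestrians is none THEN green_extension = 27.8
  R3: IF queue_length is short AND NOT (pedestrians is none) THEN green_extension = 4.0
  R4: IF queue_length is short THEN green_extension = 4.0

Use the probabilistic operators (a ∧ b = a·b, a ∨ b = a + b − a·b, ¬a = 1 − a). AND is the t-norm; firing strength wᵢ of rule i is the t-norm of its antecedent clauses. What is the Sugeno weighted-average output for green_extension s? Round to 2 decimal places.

8.61

R1 (z=1.5): medium=0.31, none=0.48; AND[a·b] → w = 0.1488
R2 (z=27.8): short=0.48, none=0.48; AND[a·b] → w = 0.2304
R3 (z=4.0): short=0.48, ¬none=1−0.48=0.52; AND[a·b] → w = 0.2496
R4 (z=4.0): short=0.48 → w = 0.4800
Weighted average = (0.1488·1.5 + 0.2304·27.8 + 0.2496·4.0 + 0.4800·4.0) / (0.1488 + 0.2304 + 0.2496 + 0.4800)
  = 9.5467 / 1.1088 = 8.61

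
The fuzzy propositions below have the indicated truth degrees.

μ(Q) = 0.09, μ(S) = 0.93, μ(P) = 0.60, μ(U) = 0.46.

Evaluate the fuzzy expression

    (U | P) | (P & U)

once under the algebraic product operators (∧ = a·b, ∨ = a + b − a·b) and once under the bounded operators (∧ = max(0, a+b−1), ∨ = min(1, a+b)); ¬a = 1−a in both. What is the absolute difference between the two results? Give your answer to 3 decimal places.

Under algebraic product:
  U | P = a + b − a·b on (0.4600, 0.6000) = 0.7840
  P & U = a·b on (0.6000, 0.4600) = 0.2760
  (U | P) | (P & U) = a + b − a·b on (0.7840, 0.2760) = 0.8436
  → value = 0.8436
Under bounded:
  U | P = min(1, a+b) on (0.46, 0.60) = 1.00
  P & U = max(0, a+b−1) on (0.60, 0.46) = 0.06
  (U | P) | (P & U) = min(1, a+b) on (1.00, 0.06) = 1.00
  → value = 1.0000
|0.8436 − 1.0000| = 0.156

0.156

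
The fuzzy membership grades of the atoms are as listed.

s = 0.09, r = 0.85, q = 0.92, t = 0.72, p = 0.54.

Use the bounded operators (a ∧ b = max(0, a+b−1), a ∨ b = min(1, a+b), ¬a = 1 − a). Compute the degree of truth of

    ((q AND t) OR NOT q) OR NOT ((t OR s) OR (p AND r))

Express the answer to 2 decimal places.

0.72

q AND t = max(0, a+b−1) on (0.92, 0.72) = 0.64
NOT q = 1 − 0.92 = 0.08
(q AND t) OR NOT q = min(1, a+b) on (0.64, 0.08) = 0.72
t OR s = min(1, a+b) on (0.72, 0.09) = 0.81
p AND r = max(0, a+b−1) on (0.54, 0.85) = 0.39
(t OR s) OR (p AND r) = min(1, a+b) on (0.81, 0.39) = 1.00
NOT ((t OR s) OR (p AND r)) = 1 − 1.00 = 0.00
((q AND t) OR NOT q) OR NOT ((t OR s) OR (p AND r)) = min(1, a+b) on (0.72, 0.00) = 0.72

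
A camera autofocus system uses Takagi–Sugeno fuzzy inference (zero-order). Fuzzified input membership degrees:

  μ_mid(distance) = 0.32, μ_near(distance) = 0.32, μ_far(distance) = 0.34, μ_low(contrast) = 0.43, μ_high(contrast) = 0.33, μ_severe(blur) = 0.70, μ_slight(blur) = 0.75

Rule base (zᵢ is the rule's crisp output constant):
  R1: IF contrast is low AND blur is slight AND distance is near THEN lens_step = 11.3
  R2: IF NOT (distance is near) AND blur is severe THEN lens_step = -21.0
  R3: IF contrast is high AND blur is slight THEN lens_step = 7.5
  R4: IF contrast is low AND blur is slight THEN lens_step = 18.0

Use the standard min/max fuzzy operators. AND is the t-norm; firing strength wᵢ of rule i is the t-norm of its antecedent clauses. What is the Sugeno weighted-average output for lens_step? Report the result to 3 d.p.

R1 (z=11.3): low=0.43, slight=0.75, near=0.32; AND[min(a, b)] → w = 0.32
R2 (z=-21.0): ¬near=1−0.32=0.68, severe=0.70; AND[min(a, b)] → w = 0.68
R3 (z=7.5): high=0.33, slight=0.75; AND[min(a, b)] → w = 0.33
R4 (z=18.0): low=0.43, slight=0.75; AND[min(a, b)] → w = 0.43
Weighted average = (0.32·11.3 + 0.68·-21.0 + 0.33·7.5 + 0.43·18.0) / (0.32 + 0.68 + 0.33 + 0.43)
  = -0.4490 / 1.7600 = -0.255

-0.255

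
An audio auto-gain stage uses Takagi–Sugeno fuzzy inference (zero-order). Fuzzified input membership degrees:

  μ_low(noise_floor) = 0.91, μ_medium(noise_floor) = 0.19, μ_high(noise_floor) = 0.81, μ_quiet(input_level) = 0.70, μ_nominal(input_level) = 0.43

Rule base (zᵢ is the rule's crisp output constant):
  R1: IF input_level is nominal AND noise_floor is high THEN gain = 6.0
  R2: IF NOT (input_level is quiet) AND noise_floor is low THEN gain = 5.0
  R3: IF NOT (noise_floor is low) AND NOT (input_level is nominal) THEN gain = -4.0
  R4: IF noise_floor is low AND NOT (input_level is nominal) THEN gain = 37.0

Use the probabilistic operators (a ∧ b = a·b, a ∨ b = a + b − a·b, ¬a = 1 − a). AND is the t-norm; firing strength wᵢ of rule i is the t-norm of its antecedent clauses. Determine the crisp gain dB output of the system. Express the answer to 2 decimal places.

18.84

R1 (z=6.0): nominal=0.43, high=0.81; AND[a·b] → w = 0.3483
R2 (z=5.0): ¬quiet=1−0.70=0.30, low=0.91; AND[a·b] → w = 0.2730
R3 (z=-4.0): ¬low=1−0.91=0.09, ¬nominal=1−0.43=0.57; AND[a·b] → w = 0.0513
R4 (z=37.0): low=0.91, ¬nominal=1−0.43=0.57; AND[a·b] → w = 0.5187
Weighted average = (0.3483·6.0 + 0.2730·5.0 + 0.0513·-4.0 + 0.5187·37.0) / (0.3483 + 0.2730 + 0.0513 + 0.5187)
  = 22.4415 / 1.1913 = 18.84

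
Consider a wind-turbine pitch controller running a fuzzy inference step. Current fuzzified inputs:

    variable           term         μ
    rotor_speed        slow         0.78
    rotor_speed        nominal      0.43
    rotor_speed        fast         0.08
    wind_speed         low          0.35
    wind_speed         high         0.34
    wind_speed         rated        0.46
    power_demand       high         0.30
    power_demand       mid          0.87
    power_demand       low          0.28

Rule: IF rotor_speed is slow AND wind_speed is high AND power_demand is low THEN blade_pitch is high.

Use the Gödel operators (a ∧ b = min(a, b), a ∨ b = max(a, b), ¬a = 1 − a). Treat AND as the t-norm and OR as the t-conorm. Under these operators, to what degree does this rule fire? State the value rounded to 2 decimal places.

0.28

firing strength: slow=0.78, high=0.34, low=0.28; AND[min(a, b)] → w = 0.28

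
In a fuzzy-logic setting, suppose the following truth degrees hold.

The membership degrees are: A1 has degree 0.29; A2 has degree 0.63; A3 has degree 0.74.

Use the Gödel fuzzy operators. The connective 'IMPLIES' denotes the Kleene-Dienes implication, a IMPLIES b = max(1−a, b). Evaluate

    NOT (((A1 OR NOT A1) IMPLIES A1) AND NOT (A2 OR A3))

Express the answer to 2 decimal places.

0.74

NOT A1 = 1 − 0.29 = 0.71
A1 OR NOT A1 = max(a, b) on (0.29, 0.71) = 0.71
(A1 OR NOT A1) IMPLIES A1  [Kleene-Dienes: max(1−a, b)] with a=0.71, b=0.29 → 0.29
A2 OR A3 = max(a, b) on (0.63, 0.74) = 0.74
NOT (A2 OR A3) = 1 − 0.74 = 0.26
((A1 OR NOT A1) IMPLIES A1) AND NOT (A2 OR A3) = min(a, b) on (0.29, 0.26) = 0.26
NOT (((A1 OR NOT A1) IMPLIES A1) AND NOT (A2 OR A3)) = 1 − 0.26 = 0.74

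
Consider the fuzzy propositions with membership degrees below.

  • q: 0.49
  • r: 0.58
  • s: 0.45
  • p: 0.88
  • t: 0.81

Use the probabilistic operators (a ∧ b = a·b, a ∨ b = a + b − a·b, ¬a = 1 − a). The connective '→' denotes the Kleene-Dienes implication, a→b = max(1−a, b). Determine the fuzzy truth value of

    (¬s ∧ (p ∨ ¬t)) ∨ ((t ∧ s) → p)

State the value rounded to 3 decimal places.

0.940

¬s = 1 − 0.4500 = 0.5500
¬t = 1 − 0.8100 = 0.1900
p ∨ ¬t = a + b − a·b on (0.8800, 0.1900) = 0.9028
¬s ∧ (p ∨ ¬t) = a·b on (0.5500, 0.9028) = 0.4965
t ∧ s = a·b on (0.8100, 0.4500) = 0.3645
(t ∧ s) → p  [Kleene-Dienes: max(1−a, b)] with a=0.3645, b=0.8800 → 0.8800
(¬s ∧ (p ∨ ¬t)) ∨ ((t ∧ s) → p) = a + b − a·b on (0.4965, 0.8800) = 0.9396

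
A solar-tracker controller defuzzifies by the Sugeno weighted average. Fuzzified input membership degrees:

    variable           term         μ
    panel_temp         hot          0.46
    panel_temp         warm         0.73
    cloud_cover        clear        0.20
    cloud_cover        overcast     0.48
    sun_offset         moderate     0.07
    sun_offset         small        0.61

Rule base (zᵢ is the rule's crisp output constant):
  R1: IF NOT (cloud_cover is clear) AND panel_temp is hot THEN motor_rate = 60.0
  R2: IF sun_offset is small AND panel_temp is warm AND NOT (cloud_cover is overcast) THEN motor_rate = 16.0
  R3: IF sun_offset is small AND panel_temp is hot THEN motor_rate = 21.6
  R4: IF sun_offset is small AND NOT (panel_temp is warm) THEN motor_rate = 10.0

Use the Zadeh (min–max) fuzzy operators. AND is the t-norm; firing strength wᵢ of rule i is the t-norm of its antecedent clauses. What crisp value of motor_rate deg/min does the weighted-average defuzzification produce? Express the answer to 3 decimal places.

28.395

R1 (z=60.0): ¬clear=1−0.20=0.80, hot=0.46; AND[min(a, b)] → w = 0.46
R2 (z=16.0): small=0.61, warm=0.73, ¬overcast=1−0.48=0.52; AND[min(a, b)] → w = 0.52
R3 (z=21.6): small=0.61, hot=0.46; AND[min(a, b)] → w = 0.46
R4 (z=10.0): small=0.61, ¬warm=1−0.73=0.27; AND[min(a, b)] → w = 0.27
Weighted average = (0.46·60.0 + 0.52·16.0 + 0.46·21.6 + 0.27·10.0) / (0.46 + 0.52 + 0.46 + 0.27)
  = 48.5560 / 1.7100 = 28.395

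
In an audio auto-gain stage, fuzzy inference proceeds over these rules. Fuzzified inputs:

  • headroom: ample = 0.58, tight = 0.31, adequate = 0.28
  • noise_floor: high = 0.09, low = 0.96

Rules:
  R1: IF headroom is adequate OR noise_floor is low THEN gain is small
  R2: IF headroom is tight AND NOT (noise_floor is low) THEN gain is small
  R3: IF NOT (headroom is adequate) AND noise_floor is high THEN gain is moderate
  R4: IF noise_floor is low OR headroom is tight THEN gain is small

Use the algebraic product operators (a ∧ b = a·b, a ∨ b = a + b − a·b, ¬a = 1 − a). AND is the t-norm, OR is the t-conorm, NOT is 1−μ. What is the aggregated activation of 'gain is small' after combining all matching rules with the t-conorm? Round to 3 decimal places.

0.999

R1: adequate=0.28, low=0.96; OR[a + b − a·b] → w = 0.9712
R2: tight=0.31, ¬low=1−0.96=0.04; AND[a·b] → w = 0.0124
R3: ¬adequate=1−0.28=0.72, high=0.09; AND[a·b] → w = 0.0648
R4: low=0.96, tight=0.31; OR[a + b − a·b] → w = 0.9724
Rules with consequent 'small': {R1, R2, R4} → strengths 0.9712, 0.0124, 0.9724
Aggregate via t-conorm [a + b − a·b]: 0.9992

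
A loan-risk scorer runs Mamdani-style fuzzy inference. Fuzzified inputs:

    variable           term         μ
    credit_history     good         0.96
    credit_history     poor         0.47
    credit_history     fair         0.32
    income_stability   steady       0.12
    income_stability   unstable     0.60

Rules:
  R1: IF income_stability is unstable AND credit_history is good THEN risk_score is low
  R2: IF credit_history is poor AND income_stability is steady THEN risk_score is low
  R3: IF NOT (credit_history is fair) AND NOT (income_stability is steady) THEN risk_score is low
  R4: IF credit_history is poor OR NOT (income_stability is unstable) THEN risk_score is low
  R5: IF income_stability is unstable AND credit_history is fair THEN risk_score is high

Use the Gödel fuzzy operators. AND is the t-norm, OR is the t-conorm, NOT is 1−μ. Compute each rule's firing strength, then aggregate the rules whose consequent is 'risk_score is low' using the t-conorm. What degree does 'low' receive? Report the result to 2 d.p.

0.68

R1: unstable=0.60, good=0.96; AND[min(a, b)] → w = 0.60
R2: poor=0.47, steady=0.12; AND[min(a, b)] → w = 0.12
R3: ¬fair=1−0.32=0.68, ¬steady=1−0.12=0.88; AND[min(a, b)] → w = 0.68
R4: poor=0.47, ¬unstable=1−0.60=0.40; OR[max(a, b)] → w = 0.47
R5: unstable=0.60, fair=0.32; AND[min(a, b)] → w = 0.32
Rules with consequent 'low': {R1, R2, R3, R4} → strengths 0.60, 0.12, 0.68, 0.47
Aggregate via t-conorm [max(a, b)]: 0.68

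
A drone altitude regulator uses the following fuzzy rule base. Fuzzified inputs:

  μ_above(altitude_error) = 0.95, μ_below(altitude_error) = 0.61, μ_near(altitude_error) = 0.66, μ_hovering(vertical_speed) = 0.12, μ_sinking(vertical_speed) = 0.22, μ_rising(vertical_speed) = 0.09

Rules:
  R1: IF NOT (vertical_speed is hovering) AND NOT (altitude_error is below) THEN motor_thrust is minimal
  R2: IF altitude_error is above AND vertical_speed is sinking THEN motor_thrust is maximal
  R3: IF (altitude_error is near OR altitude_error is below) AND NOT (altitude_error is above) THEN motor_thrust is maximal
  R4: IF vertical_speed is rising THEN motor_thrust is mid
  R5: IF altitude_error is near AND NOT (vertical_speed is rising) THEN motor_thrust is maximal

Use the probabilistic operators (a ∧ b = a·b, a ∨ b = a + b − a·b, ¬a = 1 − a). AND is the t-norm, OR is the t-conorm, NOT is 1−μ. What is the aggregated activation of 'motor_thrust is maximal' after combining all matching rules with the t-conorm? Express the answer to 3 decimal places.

R1: ¬hovering=1−0.12=0.88, ¬below=1−0.61=0.39; AND[a·b] → w = 0.3432
R2: above=0.95, sinking=0.22; AND[a·b] → w = 0.2090
R3: (near=0.66 OR below=0.61) = 0.8674; AND[a·b] with ¬above=1−0.95=0.05 → w = 0.0434
R4: rising=0.09 → w = 0.0900
R5: near=0.66, ¬rising=1−0.09=0.91; AND[a·b] → w = 0.6006
Rules with consequent 'maximal': {R2, R3, R5} → strengths 0.2090, 0.0434, 0.6006
Aggregate via t-conorm [a + b − a·b]: 0.6978

0.698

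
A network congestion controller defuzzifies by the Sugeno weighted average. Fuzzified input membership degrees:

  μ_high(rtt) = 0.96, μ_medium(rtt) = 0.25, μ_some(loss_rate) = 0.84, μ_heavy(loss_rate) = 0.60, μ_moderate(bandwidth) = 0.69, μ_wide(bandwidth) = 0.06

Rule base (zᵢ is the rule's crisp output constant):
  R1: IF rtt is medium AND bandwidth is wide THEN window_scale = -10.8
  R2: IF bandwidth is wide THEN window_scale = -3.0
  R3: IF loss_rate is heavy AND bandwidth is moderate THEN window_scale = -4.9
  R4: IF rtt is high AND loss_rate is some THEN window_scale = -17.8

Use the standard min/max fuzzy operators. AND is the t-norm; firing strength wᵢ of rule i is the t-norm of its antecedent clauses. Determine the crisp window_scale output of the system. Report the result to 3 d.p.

R1 (z=-10.8): medium=0.25, wide=0.06; AND[min(a, b)] → w = 0.06
R2 (z=-3.0): wide=0.06 → w = 0.06
R3 (z=-4.9): heavy=0.60, moderate=0.69; AND[min(a, b)] → w = 0.60
R4 (z=-17.8): high=0.96, some=0.84; AND[min(a, b)] → w = 0.84
Weighted average = (0.06·-10.8 + 0.06·-3.0 + 0.60·-4.9 + 0.84·-17.8) / (0.06 + 0.06 + 0.60 + 0.84)
  = -18.7200 / 1.5600 = -12.000

-12.000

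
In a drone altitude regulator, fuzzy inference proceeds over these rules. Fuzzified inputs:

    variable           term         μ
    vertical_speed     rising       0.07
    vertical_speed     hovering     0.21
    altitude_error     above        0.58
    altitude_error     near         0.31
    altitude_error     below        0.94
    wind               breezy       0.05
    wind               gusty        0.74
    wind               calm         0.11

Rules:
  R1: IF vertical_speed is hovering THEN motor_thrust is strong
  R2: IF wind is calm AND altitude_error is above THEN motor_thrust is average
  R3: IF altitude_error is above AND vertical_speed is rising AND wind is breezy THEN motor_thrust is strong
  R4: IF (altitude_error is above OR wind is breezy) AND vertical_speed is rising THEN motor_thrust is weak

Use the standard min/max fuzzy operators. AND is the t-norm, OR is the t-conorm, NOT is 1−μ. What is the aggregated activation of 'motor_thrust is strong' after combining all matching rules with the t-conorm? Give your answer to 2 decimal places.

0.21

R1: hovering=0.21 → w = 0.21
R2: calm=0.11, above=0.58; AND[min(a, b)] → w = 0.11
R3: above=0.58, rising=0.07, breezy=0.05; AND[min(a, b)] → w = 0.05
R4: (above=0.58 OR breezy=0.05) = 0.58; AND[min(a, b)] with rising=0.07 → w = 0.07
Rules with consequent 'strong': {R1, R3} → strengths 0.21, 0.05
Aggregate via t-conorm [max(a, b)]: 0.21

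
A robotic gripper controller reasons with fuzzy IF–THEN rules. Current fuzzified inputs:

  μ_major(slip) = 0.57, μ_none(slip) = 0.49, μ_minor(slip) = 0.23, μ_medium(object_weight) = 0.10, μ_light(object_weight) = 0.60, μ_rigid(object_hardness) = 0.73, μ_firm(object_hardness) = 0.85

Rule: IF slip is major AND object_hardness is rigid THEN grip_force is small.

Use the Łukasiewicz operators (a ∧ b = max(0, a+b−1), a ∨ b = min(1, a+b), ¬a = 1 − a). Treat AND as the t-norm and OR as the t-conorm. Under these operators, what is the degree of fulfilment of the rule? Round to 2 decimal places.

firing strength: major=0.57, rigid=0.73; AND[max(0, a+b−1)] → w = 0.30

0.30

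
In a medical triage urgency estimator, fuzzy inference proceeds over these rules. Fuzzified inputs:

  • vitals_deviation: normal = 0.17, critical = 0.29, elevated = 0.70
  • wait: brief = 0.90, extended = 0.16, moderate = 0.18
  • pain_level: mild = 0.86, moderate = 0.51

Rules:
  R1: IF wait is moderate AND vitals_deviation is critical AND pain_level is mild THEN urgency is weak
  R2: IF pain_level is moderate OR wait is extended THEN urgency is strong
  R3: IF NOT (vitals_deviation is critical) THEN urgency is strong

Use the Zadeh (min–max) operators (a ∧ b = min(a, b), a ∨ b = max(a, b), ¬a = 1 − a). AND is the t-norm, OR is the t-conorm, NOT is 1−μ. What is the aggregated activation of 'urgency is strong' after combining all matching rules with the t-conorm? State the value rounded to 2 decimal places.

0.71

R1: moderate=0.18, critical=0.29, mild=0.86; AND[min(a, b)] → w = 0.18
R2: moderate=0.51, extended=0.16; OR[max(a, b)] → w = 0.51
R3: ¬critical=1−0.29=0.71 → w = 0.71
Rules with consequent 'strong': {R2, R3} → strengths 0.51, 0.71
Aggregate via t-conorm [max(a, b)]: 0.71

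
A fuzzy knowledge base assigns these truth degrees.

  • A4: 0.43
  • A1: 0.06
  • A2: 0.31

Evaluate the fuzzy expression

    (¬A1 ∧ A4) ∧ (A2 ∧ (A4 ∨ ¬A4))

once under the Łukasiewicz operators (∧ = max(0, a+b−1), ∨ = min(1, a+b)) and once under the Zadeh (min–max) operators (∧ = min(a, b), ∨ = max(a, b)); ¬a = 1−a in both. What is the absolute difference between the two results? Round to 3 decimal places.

0.310

Under Łukasiewicz:
  ¬A1 = 1 − 0.06 = 0.94
  ¬A1 ∧ A4 = max(0, a+b−1) on (0.94, 0.43) = 0.37
  ¬A4 = 1 − 0.43 = 0.57
  A4 ∨ ¬A4 = min(1, a+b) on (0.43, 0.57) = 1.00
  A2 ∧ (A4 ∨ ¬A4) = max(0, a+b−1) on (0.31, 1.00) = 0.31
  (¬A1 ∧ A4) ∧ (A2 ∧ (A4 ∨ ¬A4)) = max(0, a+b−1) on (0.37, 0.31) = 0.00
  → value = 0.0000
Under Zadeh (min–max):
  ¬A1 = 1 − 0.06 = 0.94
  ¬A1 ∧ A4 = min(a, b) on (0.94, 0.43) = 0.43
  ¬A4 = 1 − 0.43 = 0.57
  A4 ∨ ¬A4 = max(a, b) on (0.43, 0.57) = 0.57
  A2 ∧ (A4 ∨ ¬A4) = min(a, b) on (0.31, 0.57) = 0.31
  (¬A1 ∧ A4) ∧ (A2 ∧ (A4 ∨ ¬A4)) = min(a, b) on (0.43, 0.31) = 0.31
  → value = 0.3100
|0.0000 − 0.3100| = 0.310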